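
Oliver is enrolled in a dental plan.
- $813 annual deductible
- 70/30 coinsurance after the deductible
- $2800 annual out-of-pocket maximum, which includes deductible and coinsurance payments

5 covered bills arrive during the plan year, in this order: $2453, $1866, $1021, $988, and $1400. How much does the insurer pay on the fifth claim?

Claim 1 ($2453): $813 finishes the deductible; $1640 goes to coinsurance; patient's 30% is $492. Cost to patient: $1305. OOP to date $1305. Insurer: $2453 − $1305 = $1148.
Claim 2 ($1866): 30% coinsurance on $1866 = $559.80. Patient owes $559.80 (running OOP $1864.80). Plan pays $1866 − $559.80 = $1306.20.
Claim 3 ($1021): deductible already satisfied, so patient's share is 30% × $1021 = $306.30. Cost to patient: $306.30. OOP to date $2171.10. Plan pays $1021 − $306.30 = $714.70.
Claim 4 ($988): deductible already satisfied, so patient's share is 30% × $988 = $296.40. Patient pays $296.40; OOP now $2467.50. Insurer: $988 − $296.40 = $691.60.
Claim 5 ($1400): 30% coinsurance on $1400 = $420. That would push OOP to $2887.50, over the $2800 cap, so patient pays $2800 − $2467.50 = $332.50. Plan pays $1400 − $332.50 = $1067.50.

$1067.50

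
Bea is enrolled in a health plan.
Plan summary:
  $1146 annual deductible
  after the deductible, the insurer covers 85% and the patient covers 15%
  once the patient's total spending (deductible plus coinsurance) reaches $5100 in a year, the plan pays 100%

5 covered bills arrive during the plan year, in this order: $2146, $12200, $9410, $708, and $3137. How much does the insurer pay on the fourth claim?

$601.80

Claim 1 — $2146: deductible takes $1146, $1000 remains; 15% of $1000 = $150. Cost to patient: $1296. OOP to date $1296. Insurer: $2146 − $1296 = $850.
Claim 2 — $12200: deductible met; 15% of $12200 = $1830. Patient pays $1830; OOP now $3126. Insurer: $12200 − $1830 = $10370.
Claim 3 — $9410: deductible already satisfied, so patient's share is 15% × $9410 = $1411.50. Patient owes $1411.50 (running OOP $4537.50). Plan pays $9410 − $1411.50 = $7998.50.
Claim 4 — $708: deductible met; 15% of $708 = $106.20. Patient pays $106.20; OOP now $4643.70. Plan pays $708 − $106.20 = $601.80.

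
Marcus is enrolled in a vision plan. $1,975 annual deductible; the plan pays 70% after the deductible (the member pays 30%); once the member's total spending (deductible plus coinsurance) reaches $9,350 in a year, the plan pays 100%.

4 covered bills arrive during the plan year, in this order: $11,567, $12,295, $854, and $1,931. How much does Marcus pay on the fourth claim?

$552.70

Bill 1, $11,567: $1,975 finishes the deductible; $9,592 goes to coinsurance; member's 30% is $2,877.60. Cost to member: $4,852.60. OOP to date $4,852.60.
Bill 2, $12,295: deductible met; 30% of $12,295 = $3,688.50. Member pays $3,688.50; OOP now $8,541.10.
Bill 3, $854: deductible already satisfied, so member's share is 30% × $854 = $256.20. Cost to member: $256.20. OOP to date $8,797.30.
Bill 4, $1,931: deductible already satisfied, so member's share is 30% × $1,931 = $579.30. Adding that to $8,797.30 gives $9,376.60, past the $9,350 cap; member pays only $9,350 − $8,797.30 = $552.70.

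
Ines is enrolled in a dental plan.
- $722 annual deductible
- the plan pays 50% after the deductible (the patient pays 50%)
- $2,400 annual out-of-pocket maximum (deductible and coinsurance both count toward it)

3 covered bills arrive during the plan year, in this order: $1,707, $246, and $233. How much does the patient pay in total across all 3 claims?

$1,454

#1 ($1,707): $722 to deductible, leaving $985; 50% of $985 = $492.50. Patient owes $1,214.50 (running OOP $1,214.50).
#2 ($246): 50% coinsurance on $246 = $123. Patient owes $123 (running OOP $1,337.50).
#3 ($233): 50% coinsurance on $233 = $116.50. Cost to patient: $116.50. OOP to date $1,454.
Total paid by the patient: $1,214.50 + $123 + $116.50 = $1,454.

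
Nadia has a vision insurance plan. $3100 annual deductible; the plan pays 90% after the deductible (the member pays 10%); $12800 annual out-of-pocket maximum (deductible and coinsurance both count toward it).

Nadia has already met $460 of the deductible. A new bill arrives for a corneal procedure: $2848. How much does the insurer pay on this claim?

$187.20

Remaining deductible: $3100 − $460 = $2640.
That leaves $2848 − $2640 = $208 for coinsurance.
Coinsurance: $208 × 10% = $20.80.
So the member owes $2640 + $20.80 = $2660.80 before any cap.
Year-to-date out-of-pocket becomes $460 + $2660.80 = $3120.80, still under the $12800 maximum, so no cap applies.
Insurer pays the balance: $2848 − $2660.80 = $187.20.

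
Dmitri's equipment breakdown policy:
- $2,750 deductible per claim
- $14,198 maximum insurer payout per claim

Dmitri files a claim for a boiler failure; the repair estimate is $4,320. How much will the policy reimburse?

Subtract the deductible: $4,320 − $2,750 = $1,570.
$1,570 ≤ $14,198, so the limit doesn't bind; insurer pays $1,570.

$1,570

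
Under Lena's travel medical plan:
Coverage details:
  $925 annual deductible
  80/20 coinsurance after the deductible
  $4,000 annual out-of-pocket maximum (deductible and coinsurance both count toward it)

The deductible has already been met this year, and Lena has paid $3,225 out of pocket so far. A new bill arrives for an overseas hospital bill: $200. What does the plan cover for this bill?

$160

The deductible is already satisfied, so the full bill goes to coinsurance.
Coinsurance: $200 × 20% = $40.
Cumulative spending $3,225 + $40 = $3,265 stays under the $4,000 maximum.
Insurer pays the balance: $200 − $40 = $160.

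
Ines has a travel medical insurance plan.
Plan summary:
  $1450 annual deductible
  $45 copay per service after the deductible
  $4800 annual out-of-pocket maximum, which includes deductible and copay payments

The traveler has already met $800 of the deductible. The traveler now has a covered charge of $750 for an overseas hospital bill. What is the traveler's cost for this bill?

$695

$800 of the $1450 deductible is already met, leaving $650.
After the $650 deductible portion, $750 − $650 = $100 is subject to the copay.
Copay on this service: $45.
That puts the traveler's cost at $650 + $45 = $695 before any cap.
Year-to-date out-of-pocket becomes $800 + $695 = $1495, still under the $4800 maximum, so no cap applies.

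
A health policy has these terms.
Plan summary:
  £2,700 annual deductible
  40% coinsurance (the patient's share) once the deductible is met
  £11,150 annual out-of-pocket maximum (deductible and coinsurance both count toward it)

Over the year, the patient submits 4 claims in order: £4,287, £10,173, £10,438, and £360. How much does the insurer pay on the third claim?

£6,692

Bill 1, £4,287: £2,700 finishes the deductible; £1,587 goes to coinsurance; coinsurance £1,587 × 40% = £634.80. Patient pays £3,334.80; OOP now £3,334.80. Plan pays £4,287 − £3,334.80 = £952.20.
Bill 2, £10,173: deductible met; 40% of £10,173 = £4,069.20. Patient pays £4,069.20; OOP now £7,404. Plan pays £10,173 − £4,069.20 = £6,103.80.
Bill 3, £10,438: 40% coinsurance on £10,438 = £4,175.20. That would push OOP to £11,579.20, over the £11,150 cap, so patient pays £11,150 − £7,404 = £3,746. Insurer: £10,438 − £3,746 = £6,692.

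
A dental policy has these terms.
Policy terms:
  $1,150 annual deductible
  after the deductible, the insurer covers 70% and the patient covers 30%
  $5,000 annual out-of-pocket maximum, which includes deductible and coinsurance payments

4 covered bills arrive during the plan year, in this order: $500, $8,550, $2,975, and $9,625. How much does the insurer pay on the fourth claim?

$9,037.50

Bill 1, $500: entire amount goes to the deductible. Cost to patient: $500. OOP to date $500. Plan pays $500 − $500 = $0.
Bill 2, $8,550: deductible takes $650, $7,900 remains; coinsurance $7,900 × 30% = $2,370. Cost to patient: $3,020. OOP to date $3,520. Plan pays $8,550 − $3,020 = $5,530.
Bill 3, $2,975: 30% coinsurance on $2,975 = $892.50. Patient pays $892.50; OOP now $4,412.50. Plan pays $2,975 − $892.50 = $2,082.50.
Bill 4, $9,625: deductible already satisfied, so patient's share is 30% × $9,625 = $2,887.50. Adding that to $4,412.50 gives $7,300, past the $5,000 cap; patient pays only $5,000 − $4,412.50 = $587.50. Plan pays $9,625 − $587.50 = $9,037.50.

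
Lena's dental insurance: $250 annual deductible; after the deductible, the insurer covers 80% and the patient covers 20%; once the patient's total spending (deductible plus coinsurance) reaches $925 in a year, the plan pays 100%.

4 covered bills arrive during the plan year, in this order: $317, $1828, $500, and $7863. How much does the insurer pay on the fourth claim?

$7667

Bill 1, $317: $250 finishes the deductible; $67 goes to coinsurance; 20% of $67 = $13.40. Patient pays $263.40; OOP now $263.40. Insurer: $317 − $263.40 = $53.60.
Bill 2, $1828: deductible already satisfied, so patient's share is 20% × $1828 = $365.60. Cost to patient: $365.60. OOP to date $629. Insurer: $1828 − $365.60 = $1462.40.
Bill 3, $500: deductible met; 20% of $500 = $100. Patient owes $100 (running OOP $729). Plan pays $500 − $100 = $400.
Bill 4, $7863: deductible met; 20% of $7863 = $1572.60. OOP would hit $2301.60 > $925, so the cap limits the patient to $925 − $729 = $196. Plan pays $7863 − $196 = $7667.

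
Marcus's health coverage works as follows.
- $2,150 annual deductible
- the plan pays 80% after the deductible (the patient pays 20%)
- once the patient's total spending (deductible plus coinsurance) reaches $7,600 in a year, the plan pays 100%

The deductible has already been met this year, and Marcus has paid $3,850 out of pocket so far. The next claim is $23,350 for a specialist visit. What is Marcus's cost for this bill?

With the deductible met, the entire $23,350 is subject to coinsurance.
Patient's 20% share of $23,350 is $4,670.
That would bring total out-of-pocket to $8,520, past the $7,600 cap. The patient is capped at $7,600 − $3,850 = $3,750 on this claim.

$3,750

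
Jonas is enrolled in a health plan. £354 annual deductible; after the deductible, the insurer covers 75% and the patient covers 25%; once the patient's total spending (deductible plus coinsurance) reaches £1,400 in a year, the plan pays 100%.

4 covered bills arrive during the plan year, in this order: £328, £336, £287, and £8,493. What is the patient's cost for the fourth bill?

#1 (£328): entire amount goes to the deductible. Cost to patient: £328. OOP to date £328.
#2 (£336): £26 to deductible, leaving £310; 25% of £310 = £77.50. Cost to patient: £103.50. OOP to date £431.50.
#3 (£287): deductible met; 25% of £287 = £71.75. Patient pays £71.75; OOP now £503.25.
#4 (£8,493): deductible already satisfied, so patient's share is 25% × £8,493 = £2,123.25. Adding that to £503.25 gives £2,626.50, past the £1,400 cap; patient pays only £1,400 − £503.25 = £896.75.

£896.75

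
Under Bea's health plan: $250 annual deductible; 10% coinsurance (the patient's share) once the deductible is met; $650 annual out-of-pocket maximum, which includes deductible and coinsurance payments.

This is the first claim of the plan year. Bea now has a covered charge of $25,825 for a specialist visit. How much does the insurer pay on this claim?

The full $250 deductible is still open; $250 of this bill applies to it.
That leaves $25,825 − $250 = $25,575 for coinsurance.
10% of $25,575 = $2,557.50 falls to the patient.
So the patient owes $250 + $2,557.50 = $2,807.50 before any cap.
That would bring total out-of-pocket to $2,807.50, past the $650 cap. The patient is capped at $650 − $0 = $650 on this claim.
The insurer covers the remainder: $25,825 − $650 = $25,175.

$25,175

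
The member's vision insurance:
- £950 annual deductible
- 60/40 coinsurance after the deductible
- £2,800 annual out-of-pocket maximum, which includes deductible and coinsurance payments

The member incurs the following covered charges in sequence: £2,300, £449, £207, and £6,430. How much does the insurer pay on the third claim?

£124.20

#1 (£2,300): £950 finishes the deductible; £1,350 goes to coinsurance; coinsurance £1,350 × 40% = £540. Member owes £1,490 (running OOP £1,490). Insurer: £2,300 − £1,490 = £810.
#2 (£449): 40% coinsurance on £449 = £179.60. Member owes £179.60 (running OOP £1,669.60). Insurer: £449 − £179.60 = £269.40.
#3 (£207): deductible met; 40% of £207 = £82.80. Member owes £82.80 (running OOP £1,752.40). Plan pays £207 − £82.80 = £124.20.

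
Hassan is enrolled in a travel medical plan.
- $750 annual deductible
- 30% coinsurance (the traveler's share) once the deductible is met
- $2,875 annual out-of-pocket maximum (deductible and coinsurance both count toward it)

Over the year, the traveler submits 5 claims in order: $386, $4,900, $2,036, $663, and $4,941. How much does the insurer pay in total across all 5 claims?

$10,051

Claim 1 ($386): entire amount goes to the deductible. Traveler owes $386 (running OOP $386). Plan pays $386 − $386 = $0.
Claim 2 ($4,900): $364 finishes the deductible; $4,536 goes to coinsurance; traveler's 30% is $1,360.80. Traveler pays $1,724.80; OOP now $2,110.80. Insurer: $4,900 − $1,724.80 = $3,175.20.
Claim 3 ($2,036): 30% coinsurance on $2,036 = $610.80. Traveler pays $610.80; OOP now $2,721.60. Insurer: $2,036 − $610.80 = $1,425.20.
Claim 4 ($663): deductible met; 30% of $663 = $198.90. That would push OOP to $2,920.50, over the $2,875 cap, so traveler pays $2,875 − $2,721.60 = $153.40. Insurer: $663 − $153.40 = $509.60.
Claim 5 ($4,941): 30% coinsurance on $4,941 = $1,482.30. That would push OOP to $4,357.30, over the $2,875 cap, so traveler pays $2,875 − $2,875 = $0. Insurer: $4,941 − $0 = $4,941.
Insurer total: $0 + $3,175.20 + $1,425.20 + $509.60 + $4,941 = $10,051.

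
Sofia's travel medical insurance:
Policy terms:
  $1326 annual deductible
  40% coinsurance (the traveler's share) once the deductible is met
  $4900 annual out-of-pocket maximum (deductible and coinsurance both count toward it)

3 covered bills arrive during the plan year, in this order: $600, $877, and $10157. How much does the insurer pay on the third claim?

$6643.40

#1 ($600): entire amount goes to the deductible. Traveler owes $600 (running OOP $600). Insurer: $600 − $600 = $0.
#2 ($877): $726 to deductible, leaving $151; coinsurance $151 × 40% = $60.40. Traveler owes $786.40 (running OOP $1386.40). Plan pays $877 − $786.40 = $90.60.
#3 ($10157): 40% coinsurance on $10157 = $4062.80. Adding that to $1386.40 gives $5449.20, past the $4900 cap; traveler pays only $4900 − $1386.40 = $3513.60. Insurer: $10157 − $3513.60 = $6643.40.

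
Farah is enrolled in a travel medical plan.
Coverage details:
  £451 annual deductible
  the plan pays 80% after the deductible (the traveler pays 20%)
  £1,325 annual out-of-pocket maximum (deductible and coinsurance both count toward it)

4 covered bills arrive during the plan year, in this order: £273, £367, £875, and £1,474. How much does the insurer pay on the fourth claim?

£1,179.20

Bill 1, £273: fully absorbed by the deductible. Traveler pays £273; OOP now £273. Plan pays £273 − £273 = £0.
Bill 2, £367: £178 to deductible, leaving £189; traveler's 20% is £37.80. Traveler owes £215.80 (running OOP £488.80). Insurer: £367 − £215.80 = £151.20.
Bill 3, £875: 20% coinsurance on £875 = £175. Traveler owes £175 (running OOP £663.80). Plan pays £875 − £175 = £700.
Bill 4, £1,474: 20% coinsurance on £1,474 = £294.80. Traveler owes £294.80 (running OOP £958.60). Plan pays £1,474 − £294.80 = £1,179.20.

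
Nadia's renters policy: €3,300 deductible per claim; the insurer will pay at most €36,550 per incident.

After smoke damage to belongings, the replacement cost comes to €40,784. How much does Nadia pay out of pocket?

€4,234

Less the €3,300 deductible: €40,784 − €3,300 = €37,484.
€37,484 exceeds the €36,550 limit, so the insurer pays the limit: €36,550.
The tenant bears the rest of the original loss: €40,784 − €36,550 = €4,234.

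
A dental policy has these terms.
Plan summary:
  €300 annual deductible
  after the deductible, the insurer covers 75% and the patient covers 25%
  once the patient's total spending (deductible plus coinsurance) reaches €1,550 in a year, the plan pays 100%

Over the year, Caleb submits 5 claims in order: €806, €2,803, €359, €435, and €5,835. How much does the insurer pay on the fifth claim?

€5,610.75

Bill 1, €806: deductible takes €300, €506 remains; 25% of €506 = €126.50. Cost to patient: €426.50. OOP to date €426.50. Plan pays €806 − €426.50 = €379.50.
Bill 2, €2,803: deductible met; 25% of €2,803 = €700.75. Patient owes €700.75 (running OOP €1,127.25). Plan pays €2,803 − €700.75 = €2,102.25.
Bill 3, €359: deductible already satisfied, so patient's share is 25% × €359 = €89.75. Patient owes €89.75 (running OOP €1,217). Insurer: €359 − €89.75 = €269.25.
Bill 4, €435: deductible met; 25% of €435 = €108.75. Patient pays €108.75; OOP now €1,325.75. Plan pays €435 − €108.75 = €326.25.
Bill 5, €5,835: deductible already satisfied, so patient's share is 25% × €5,835 = €1,458.75. Adding that to €1,325.75 gives €2,784.50, past the €1,550 cap; patient pays only €1,550 − €1,325.75 = €224.25. Insurer: €5,835 − €224.25 = €5,610.75.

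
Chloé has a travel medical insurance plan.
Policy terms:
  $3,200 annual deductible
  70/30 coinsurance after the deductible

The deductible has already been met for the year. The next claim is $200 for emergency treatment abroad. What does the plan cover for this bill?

$140

The deductible is already satisfied, so the full bill goes to coinsurance.
Coinsurance: $200 × 30% = $60.
The plan picks up $200 − $60 = $140.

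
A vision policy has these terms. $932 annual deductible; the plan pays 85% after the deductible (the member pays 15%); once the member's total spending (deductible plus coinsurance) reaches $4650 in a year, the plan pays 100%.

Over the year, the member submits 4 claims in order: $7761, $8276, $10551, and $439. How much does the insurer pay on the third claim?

$9098.75

#1 ($7761): $932 finishes the deductible; $6829 goes to coinsurance; 15% of $6829 = $1024.35. Member pays $1956.35; OOP now $1956.35. Plan pays $7761 − $1956.35 = $5804.65.
#2 ($8276): 15% coinsurance on $8276 = $1241.40. Member pays $1241.40; OOP now $3197.75. Plan pays $8276 − $1241.40 = $7034.60.
#3 ($10551): 15% coinsurance on $10551 = $1582.65. That would push OOP to $4780.40, over the $4650 cap, so member pays $4650 − $3197.75 = $1452.25. Insurer: $10551 − $1452.25 = $9098.75.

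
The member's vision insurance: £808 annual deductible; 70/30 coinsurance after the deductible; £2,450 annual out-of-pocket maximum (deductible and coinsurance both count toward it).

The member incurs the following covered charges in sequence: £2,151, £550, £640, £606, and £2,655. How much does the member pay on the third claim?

#1 (£2,151): £808 finishes the deductible; £1,343 goes to coinsurance; 30% of £1,343 = £402.90. Cost to member: £1,210.90. OOP to date £1,210.90.
#2 (£550): deductible met; 30% of £550 = £165. Member pays £165; OOP now £1,375.90.
#3 (£640): 30% coinsurance on £640 = £192. Member owes £192 (running OOP £1,567.90).

£192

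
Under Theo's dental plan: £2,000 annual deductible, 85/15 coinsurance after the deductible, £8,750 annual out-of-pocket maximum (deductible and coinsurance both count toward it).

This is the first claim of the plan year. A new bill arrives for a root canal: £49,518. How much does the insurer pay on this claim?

Nothing has been paid toward the £2,000 deductible, so the first £2,000 of this charge is applied there.
That leaves £49,518 − £2,000 = £47,518 for coinsurance.
15% of £47,518 = £7,127.70 falls to the patient.
That puts the patient's cost at £2,000 + £7,127.70 = £9,127.70 before any cap.
That would bring total out-of-pocket to £9,127.70, past the £8,750 cap. The patient is capped at £8,750 − £0 = £8,750 on this claim.
Insurer pays the balance: £49,518 − £8,750 = £40,768.

£40,768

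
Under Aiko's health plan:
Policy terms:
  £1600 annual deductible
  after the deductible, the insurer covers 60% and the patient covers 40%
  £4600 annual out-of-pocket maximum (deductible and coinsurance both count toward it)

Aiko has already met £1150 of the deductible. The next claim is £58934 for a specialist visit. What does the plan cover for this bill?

£55484

Deductible still to meet: £1600 − £1150 = £450.
That leaves £58934 − £450 = £58484 for coinsurance.
Coinsurance: £58484 × 40% = £23393.60.
So the patient owes £450 + £23393.60 = £23843.60 before any cap.
That would bring total out-of-pocket to £24993.60, past the £4600 cap. The patient is capped at £4600 − £1150 = £3450 on this claim.
Insurer pays the balance: £58934 − £3450 = £55484.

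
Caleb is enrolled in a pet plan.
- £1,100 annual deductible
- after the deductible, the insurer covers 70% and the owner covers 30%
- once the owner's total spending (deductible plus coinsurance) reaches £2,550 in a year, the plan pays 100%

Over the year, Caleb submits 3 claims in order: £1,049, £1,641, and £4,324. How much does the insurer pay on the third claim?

£3,351

Claim 1 (£1,049): fully absorbed by the deductible. Owner pays £1,049; OOP now £1,049. Insurer: £1,049 − £1,049 = £0.
Claim 2 (£1,641): £51 to deductible, leaving £1,590; owner's 30% is £477. Owner pays £528; OOP now £1,577. Insurer: £1,641 − £528 = £1,113.
Claim 3 (£4,324): deductible already satisfied, so owner's share is 30% × £4,324 = £1,297.20. That would push OOP to £2,874.20, over the £2,550 cap, so owner pays £2,550 − £1,577 = £973. Plan pays £4,324 − £973 = £3,351.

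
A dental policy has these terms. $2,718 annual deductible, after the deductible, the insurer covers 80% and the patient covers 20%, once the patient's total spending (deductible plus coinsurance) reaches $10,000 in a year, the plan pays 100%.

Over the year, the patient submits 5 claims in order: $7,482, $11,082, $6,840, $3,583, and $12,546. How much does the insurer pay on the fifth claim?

$10,517.80

Claim 1 ($7,482): $2,718 to deductible, leaving $4,764; 20% of $4,764 = $952.80. Cost to patient: $3,670.80. OOP to date $3,670.80. Plan pays $7,482 − $3,670.80 = $3,811.20.
Claim 2 ($11,082): deductible already satisfied, so patient's share is 20% × $11,082 = $2,216.40. Patient pays $2,216.40; OOP now $5,887.20. Plan pays $11,082 − $2,216.40 = $8,865.60.
Claim 3 ($6,840): deductible already satisfied, so patient's share is 20% × $6,840 = $1,368. Cost to patient: $1,368. OOP to date $7,255.20. Plan pays $6,840 − $1,368 = $5,472.
Claim 4 ($3,583): deductible already satisfied, so patient's share is 20% × $3,583 = $716.60. Cost to patient: $716.60. OOP to date $7,971.80. Insurer: $3,583 − $716.60 = $2,866.40.
Claim 5 ($12,546): 20% coinsurance on $12,546 = $2,509.20. That would push OOP to $10,481, over the $10,000 cap, so patient pays $10,000 − $7,971.80 = $2,028.20. Insurer: $12,546 − $2,028.20 = $10,517.80.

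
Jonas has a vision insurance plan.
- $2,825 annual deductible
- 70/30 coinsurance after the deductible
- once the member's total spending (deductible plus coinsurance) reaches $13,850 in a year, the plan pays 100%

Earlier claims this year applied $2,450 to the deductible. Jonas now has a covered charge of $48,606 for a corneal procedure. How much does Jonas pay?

Deductible still to meet: $2,825 − $2,450 = $375.
That leaves $48,606 − $375 = $48,231 for coinsurance.
Coinsurance: $48,231 × 30% = $14,469.30.
So the member owes $375 + $14,469.30 = $14,844.30 before any cap.
That would bring total out-of-pocket to $17,294.30, past the $13,850 cap. The member is capped at $13,850 − $2,450 = $11,400 on this claim.

$11,400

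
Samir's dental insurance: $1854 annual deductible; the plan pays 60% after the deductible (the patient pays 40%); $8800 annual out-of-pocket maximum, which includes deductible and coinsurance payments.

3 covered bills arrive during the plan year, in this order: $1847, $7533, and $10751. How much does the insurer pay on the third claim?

#1 ($1847): all of it applies to the deductible. Patient owes $1847 (running OOP $1847). Plan pays $1847 − $1847 = $0.
#2 ($7533): deductible takes $7, $7526 remains; coinsurance $7526 × 40% = $3010.40. Cost to patient: $3017.40. OOP to date $4864.40. Plan pays $7533 − $3017.40 = $4515.60.
#3 ($10751): deductible already satisfied, so patient's share is 40% × $10751 = $4300.40. Adding that to $4864.40 gives $9164.80, past the $8800 cap; patient pays only $8800 − $4864.40 = $3935.60. Plan pays $10751 − $3935.60 = $6815.40.

$6815.40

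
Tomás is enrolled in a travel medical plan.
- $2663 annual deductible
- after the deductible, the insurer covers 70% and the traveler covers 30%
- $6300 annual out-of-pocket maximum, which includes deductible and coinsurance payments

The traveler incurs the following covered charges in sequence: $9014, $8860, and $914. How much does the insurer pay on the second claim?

#1 ($9014): $2663 to deductible, leaving $6351; coinsurance $6351 × 30% = $1905.30. Traveler owes $4568.30 (running OOP $4568.30). Plan pays $9014 − $4568.30 = $4445.70.
#2 ($8860): 30% coinsurance on $8860 = $2658. OOP would hit $7226.30 > $6300, so the cap limits the traveler to $6300 − $4568.30 = $1731.70. Insurer: $8860 − $1731.70 = $7128.30.

$7128.30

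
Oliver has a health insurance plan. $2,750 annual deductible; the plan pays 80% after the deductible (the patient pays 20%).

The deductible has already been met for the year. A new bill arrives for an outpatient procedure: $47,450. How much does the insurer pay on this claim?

$37,960

With the deductible met, the entire $47,450 is subject to coinsurance.
Patient's 20% share of $47,450 is $9,490.
The plan picks up $47,450 − $9,490 = $37,960.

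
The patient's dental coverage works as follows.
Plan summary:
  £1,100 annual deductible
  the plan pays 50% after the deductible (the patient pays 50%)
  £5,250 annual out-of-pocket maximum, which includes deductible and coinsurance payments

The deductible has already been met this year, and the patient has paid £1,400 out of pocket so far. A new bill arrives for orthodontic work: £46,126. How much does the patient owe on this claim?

With the deductible met, the entire £46,126 is subject to coinsurance.
Patient's 50% share of £46,126 is £23,063.
That would bring total out-of-pocket to £24,463, past the £5,250 cap. The patient is capped at £5,250 − £1,400 = £3,850 on this claim.

£3,850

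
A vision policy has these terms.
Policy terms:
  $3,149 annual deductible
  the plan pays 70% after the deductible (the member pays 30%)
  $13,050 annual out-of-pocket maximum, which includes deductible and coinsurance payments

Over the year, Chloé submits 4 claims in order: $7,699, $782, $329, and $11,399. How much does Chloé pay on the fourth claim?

$3,419.70

Claim 1 — $7,699: deductible takes $3,149, $4,550 remains; 30% of $4,550 = $1,365. Cost to member: $4,514. OOP to date $4,514.
Claim 2 — $782: deductible already satisfied, so member's share is 30% × $782 = $234.60. Cost to member: $234.60. OOP to date $4,748.60.
Claim 3 — $329: deductible already satisfied, so member's share is 30% × $329 = $98.70. Member pays $98.70; OOP now $4,847.30.
Claim 4 — $11,399: 30% coinsurance on $11,399 = $3,419.70. Cost to member: $3,419.70. OOP to date $8,267.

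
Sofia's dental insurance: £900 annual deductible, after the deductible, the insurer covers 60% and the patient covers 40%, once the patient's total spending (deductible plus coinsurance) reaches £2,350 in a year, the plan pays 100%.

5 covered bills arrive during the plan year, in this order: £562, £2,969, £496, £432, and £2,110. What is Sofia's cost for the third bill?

£198.40

Claim 1 — £562: entire amount goes to the deductible. Patient owes £562 (running OOP £562).
Claim 2 — £2,969: £338 to deductible, leaving £2,631; patient's 40% is £1,052.40. Patient owes £1,390.40 (running OOP £1,952.40).
Claim 3 — £496: deductible met; 40% of £496 = £198.40. Patient pays £198.40; OOP now £2,150.80.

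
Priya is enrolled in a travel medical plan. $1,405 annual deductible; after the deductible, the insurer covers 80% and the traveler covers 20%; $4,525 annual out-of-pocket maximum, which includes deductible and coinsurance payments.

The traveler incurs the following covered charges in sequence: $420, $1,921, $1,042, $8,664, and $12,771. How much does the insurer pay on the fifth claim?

Claim 1 — $420: fully absorbed by the deductible. Traveler owes $420 (running OOP $420). Insurer: $420 − $420 = $0.
Claim 2 — $1,921: $985 to deductible, leaving $936; 20% of $936 = $187.20. Cost to traveler: $1,172.20. OOP to date $1,592.20. Insurer: $1,921 − $1,172.20 = $748.80.
Claim 3 — $1,042: deductible already satisfied, so traveler's share is 20% × $1,042 = $208.40. Traveler owes $208.40 (running OOP $1,800.60). Plan pays $1,042 − $208.40 = $833.60.
Claim 4 — $8,664: deductible met; 20% of $8,664 = $1,732.80. Cost to traveler: $1,732.80. OOP to date $3,533.40. Plan pays $8,664 − $1,732.80 = $6,931.20.
Claim 5 — $12,771: deductible already satisfied, so traveler's share is 20% × $12,771 = $2,554.20. Adding that to $3,533.40 gives $6,087.60, past the $4,525 cap; traveler pays only $4,525 − $3,533.40 = $991.60. Insurer: $12,771 − $991.60 = $11,779.40.

$11,779.40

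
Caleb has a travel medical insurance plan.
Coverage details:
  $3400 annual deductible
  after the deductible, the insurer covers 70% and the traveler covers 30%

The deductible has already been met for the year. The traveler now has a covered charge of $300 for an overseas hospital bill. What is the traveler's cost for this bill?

The deductible is already satisfied, so the full bill goes to coinsurance.
Traveler's 30% share of $300 is $90.

$90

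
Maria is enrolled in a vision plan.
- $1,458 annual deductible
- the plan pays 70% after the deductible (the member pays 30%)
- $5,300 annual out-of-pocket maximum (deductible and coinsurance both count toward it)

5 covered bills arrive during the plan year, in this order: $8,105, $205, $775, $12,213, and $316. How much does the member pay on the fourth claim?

Claim 1 ($8,105): deductible takes $1,458, $6,647 remains; 30% of $6,647 = $1,994.10. Cost to member: $3,452.10. OOP to date $3,452.10.
Claim 2 ($205): 30% coinsurance on $205 = $61.50. Member owes $61.50 (running OOP $3,513.60).
Claim 3 ($775): deductible met; 30% of $775 = $232.50. Member owes $232.50 (running OOP $3,746.10).
Claim 4 ($12,213): 30% coinsurance on $12,213 = $3,663.90. That would push OOP to $7,410, over the $5,300 cap, so member pays $5,300 − $3,746.10 = $1,553.90.

$1,553.90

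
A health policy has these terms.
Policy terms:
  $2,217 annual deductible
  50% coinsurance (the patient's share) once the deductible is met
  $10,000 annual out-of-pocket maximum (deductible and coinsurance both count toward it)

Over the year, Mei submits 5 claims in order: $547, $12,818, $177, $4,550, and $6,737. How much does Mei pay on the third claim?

Bill 1, $547: entire amount goes to the deductible. Cost to patient: $547. OOP to date $547.
Bill 2, $12,818: deductible takes $1,670, $11,148 remains; 50% of $11,148 = $5,574. Patient owes $7,244 (running OOP $7,791).
Bill 3, $177: 50% coinsurance on $177 = $88.50. Patient owes $88.50 (running OOP $7,879.50).

$88.50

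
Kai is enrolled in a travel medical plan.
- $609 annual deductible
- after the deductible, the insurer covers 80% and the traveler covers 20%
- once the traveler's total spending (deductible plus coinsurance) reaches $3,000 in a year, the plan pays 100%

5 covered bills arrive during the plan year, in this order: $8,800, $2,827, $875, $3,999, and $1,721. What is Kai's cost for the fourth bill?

$12.40

Claim 1 — $8,800: $609 finishes the deductible; $8,191 goes to coinsurance; traveler's 20% is $1,638.20. Traveler pays $2,247.20; OOP now $2,247.20.
Claim 2 — $2,827: 20% coinsurance on $2,827 = $565.40. Cost to traveler: $565.40. OOP to date $2,812.60.
Claim 3 — $875: deductible met; 20% of $875 = $175. Cost to traveler: $175. OOP to date $2,987.60.
Claim 4 — $3,999: deductible already satisfied, so traveler's share is 20% × $3,999 = $799.80. That would push OOP to $3,787.40, over the $3,000 cap, so traveler pays $3,000 − $2,987.60 = $12.40.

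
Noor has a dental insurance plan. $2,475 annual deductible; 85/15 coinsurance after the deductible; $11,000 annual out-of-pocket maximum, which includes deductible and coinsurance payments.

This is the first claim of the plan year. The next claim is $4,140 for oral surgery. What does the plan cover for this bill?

$1,415.25

Nothing has been paid toward the $2,475 deductible, so the first $2,475 of this charge is applied there.
That leaves $4,140 − $2,475 = $1,665 for coinsurance.
Coinsurance: $1,665 × 15% = $249.75.
That puts the patient's cost at $2,475 + $249.75 = $2,724.75 before any cap.
Cumulative spending $0 + $2,724.75 = $2,724.75 stays under the $11,000 maximum.
Insurer pays the balance: $4,140 − $2,724.75 = $1,415.25.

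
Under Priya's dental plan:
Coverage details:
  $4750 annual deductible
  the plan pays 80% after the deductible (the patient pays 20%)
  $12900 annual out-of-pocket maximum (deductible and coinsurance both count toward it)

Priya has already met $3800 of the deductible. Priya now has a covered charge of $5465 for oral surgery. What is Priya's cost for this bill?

$3800 of the $4750 deductible is already met, leaving $950.
After the $950 deductible portion, $5465 − $950 = $4515 is subject to coinsurance.
Patient's 20% share of $4515 is $903.
That puts the patient's cost at $950 + $903 = $1853 before any cap.
Total out-of-pocket so far would be $3800 + $1853 = $5653, below the $12900 cap — no reduction.

$1853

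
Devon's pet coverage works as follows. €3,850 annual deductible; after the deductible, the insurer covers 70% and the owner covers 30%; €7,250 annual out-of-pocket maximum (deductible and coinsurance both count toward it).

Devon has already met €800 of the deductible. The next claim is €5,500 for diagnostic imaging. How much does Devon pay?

Deductible still to meet: €3,850 − €800 = €3,050.
That leaves €5,500 − €3,050 = €2,450 for coinsurance.
Owner's 30% share of €2,450 is €735.
Owner responsibility before any cap: €3,050 + €735 = €3,785.
Year-to-date out-of-pocket becomes €800 + €3,785 = €4,585, still under the €7,250 maximum, so no cap applies.

€3,785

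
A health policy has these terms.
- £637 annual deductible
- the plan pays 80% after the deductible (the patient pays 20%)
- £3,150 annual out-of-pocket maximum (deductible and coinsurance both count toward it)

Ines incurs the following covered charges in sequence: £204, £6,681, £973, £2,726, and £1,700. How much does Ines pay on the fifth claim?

£340

#1 (£204): fully absorbed by the deductible. Patient pays £204; OOP now £204.
#2 (£6,681): £433 finishes the deductible; £6,248 goes to coinsurance; patient's 20% is £1,249.60. Patient owes £1,682.60 (running OOP £1,886.60).
#3 (£973): deductible already satisfied, so patient's share is 20% × £973 = £194.60. Patient owes £194.60 (running OOP £2,081.20).
#4 (£2,726): 20% coinsurance on £2,726 = £545.20. Cost to patient: £545.20. OOP to date £2,626.40.
#5 (£1,700): deductible already satisfied, so patient's share is 20% × £1,700 = £340. Patient pays £340; OOP now £2,966.40.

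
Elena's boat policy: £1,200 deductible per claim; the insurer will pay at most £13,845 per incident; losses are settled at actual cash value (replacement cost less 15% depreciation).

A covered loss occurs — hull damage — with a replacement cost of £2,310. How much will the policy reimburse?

£763.50

At 15% depreciation, ACV = £2,310 − £346.50 = £1,963.50.
Subtract the deductible: £1,963.50 − £1,200 = £763.50.
£763.50 is within the £13,845 limit, so the insurer pays £763.50.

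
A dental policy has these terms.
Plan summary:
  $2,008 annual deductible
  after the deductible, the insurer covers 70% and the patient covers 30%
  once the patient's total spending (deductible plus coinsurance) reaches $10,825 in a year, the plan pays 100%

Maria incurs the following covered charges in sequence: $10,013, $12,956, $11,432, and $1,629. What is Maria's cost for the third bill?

$2,528.70

Claim 1 ($10,013): $2,008 finishes the deductible; $8,005 goes to coinsurance; patient's 30% is $2,401.50. Patient pays $4,409.50; OOP now $4,409.50.
Claim 2 ($12,956): 30% coinsurance on $12,956 = $3,886.80. Cost to patient: $3,886.80. OOP to date $8,296.30.
Claim 3 ($11,432): deductible met; 30% of $11,432 = $3,429.60. OOP would hit $11,725.90 > $10,825, so the cap limits the patient to $10,825 − $8,296.30 = $2,528.70.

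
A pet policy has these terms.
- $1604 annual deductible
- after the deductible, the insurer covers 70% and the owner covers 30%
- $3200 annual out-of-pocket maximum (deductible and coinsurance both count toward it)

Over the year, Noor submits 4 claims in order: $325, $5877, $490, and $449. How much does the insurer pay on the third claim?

Claim 1 — $325: fully absorbed by the deductible. Owner owes $325 (running OOP $325). Plan pays $325 − $325 = $0.
Claim 2 — $5877: $1279 to deductible, leaving $4598; coinsurance $4598 × 30% = $1379.40. Cost to owner: $2658.40. OOP to date $2983.40. Plan pays $5877 − $2658.40 = $3218.60.
Claim 3 — $490: deductible met; 30% of $490 = $147. Owner owes $147 (running OOP $3130.40). Insurer: $490 − $147 = $343.

$343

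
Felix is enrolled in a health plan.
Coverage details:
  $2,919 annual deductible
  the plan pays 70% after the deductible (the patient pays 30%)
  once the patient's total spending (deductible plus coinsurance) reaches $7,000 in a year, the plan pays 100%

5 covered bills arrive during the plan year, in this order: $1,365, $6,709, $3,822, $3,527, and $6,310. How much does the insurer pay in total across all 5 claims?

Bill 1, $1,365: fully absorbed by the deductible. Cost to patient: $1,365. OOP to date $1,365. Insurer: $1,365 − $1,365 = $0.
Bill 2, $6,709: deductible takes $1,554, $5,155 remains; 30% of $5,155 = $1,546.50. Patient owes $3,100.50 (running OOP $4,465.50). Insurer: $6,709 − $3,100.50 = $3,608.50.
Bill 3, $3,822: 30% coinsurance on $3,822 = $1,146.60. Cost to patient: $1,146.60. OOP to date $5,612.10. Plan pays $3,822 − $1,146.60 = $2,675.40.
Bill 4, $3,527: deductible already satisfied, so patient's share is 30% × $3,527 = $1,058.10. Patient pays $1,058.10; OOP now $6,670.20. Plan pays $3,527 − $1,058.10 = $2,468.90.
Bill 5, $6,310: 30% coinsurance on $6,310 = $1,893. Adding that to $6,670.20 gives $8,563.20, past the $7,000 cap; patient pays only $7,000 − $6,670.20 = $329.80. Insurer: $6,310 − $329.80 = $5,980.20.
Insurer total: $0 + $3,608.50 + $2,675.40 + $2,468.90 + $5,980.20 = $14,733.

$14,733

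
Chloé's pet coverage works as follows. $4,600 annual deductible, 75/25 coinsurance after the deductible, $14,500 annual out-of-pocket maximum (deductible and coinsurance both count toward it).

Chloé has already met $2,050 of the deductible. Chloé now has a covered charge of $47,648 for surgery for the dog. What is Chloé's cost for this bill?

$2,050 of the $4,600 deductible is already met, leaving $2,550.
The remaining $45,098 (= $47,648 − $2,550) moves to coinsurance.
Owner's 25% share of $45,098 is $11,274.50.
That puts the owner's cost at $2,550 + $11,274.50 = $13,824.50 before any cap.
Year-to-date out-of-pocket would reach $2,050 + $13,824.50 = $15,874.50, above the $14,500 maximum, so the owner pays only $14,500 − $2,050 = $12,450.

$12,450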